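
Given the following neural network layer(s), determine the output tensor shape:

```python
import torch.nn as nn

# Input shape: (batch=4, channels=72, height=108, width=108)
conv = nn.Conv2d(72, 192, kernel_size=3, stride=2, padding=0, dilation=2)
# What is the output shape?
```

Input: (4, 72, 108, 108) -> Output: (4, 192, 52, 52)

Answer: (4, 192, 52, 52)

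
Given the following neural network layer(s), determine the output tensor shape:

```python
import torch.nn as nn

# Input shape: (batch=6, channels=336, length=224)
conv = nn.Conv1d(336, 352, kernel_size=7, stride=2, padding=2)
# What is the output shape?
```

Input: (6, 336, 224) -> Output: (6, 352, 111)

Answer: (6, 352, 111)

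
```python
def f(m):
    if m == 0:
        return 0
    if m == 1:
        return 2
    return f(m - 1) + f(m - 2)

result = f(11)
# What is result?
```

Build up from base cases: f(0)=0, f(1)=2, f(2)=2, f(3)=4, f(4)=6, f(5)=10, f(6)=16, ..., f(11)=178

Answer: 178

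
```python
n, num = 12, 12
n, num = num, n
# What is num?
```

Trace:
`n, num = 12, 12` → n = 12; num = 12
`n, num = num, n` → n = 12; num = 12
So num = 12

Answer: 12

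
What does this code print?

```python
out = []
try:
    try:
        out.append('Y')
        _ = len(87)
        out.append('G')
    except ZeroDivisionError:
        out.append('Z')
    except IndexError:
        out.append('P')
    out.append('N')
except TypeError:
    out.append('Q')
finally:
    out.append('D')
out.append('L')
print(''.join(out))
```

Execution trace: 'Y' (inner try body) → 'Q' (except TypeError) → 'D' (finally) → 'L' (after the try/except). Output: YQDL

Answer: YQDL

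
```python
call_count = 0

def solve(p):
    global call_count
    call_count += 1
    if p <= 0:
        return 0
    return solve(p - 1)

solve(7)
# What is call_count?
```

Linear recursion stepping by 1: 8 calls from p=7 down to ≤0.

Answer: 8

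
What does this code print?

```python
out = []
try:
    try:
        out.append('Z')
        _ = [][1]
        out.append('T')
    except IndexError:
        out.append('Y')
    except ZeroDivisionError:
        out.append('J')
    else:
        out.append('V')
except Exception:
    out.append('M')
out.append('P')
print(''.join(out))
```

Execution trace: 'Z' (inner try body) → 'Y' (inner except IndexError) → 'P' (after the try/except). Output: ZYP

Answer: ZYP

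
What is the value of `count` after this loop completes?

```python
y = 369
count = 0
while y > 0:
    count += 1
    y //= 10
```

Count digits by repeated division by 10
`count` takes the values: 0 → 1 → 2 → 3

Answer: 3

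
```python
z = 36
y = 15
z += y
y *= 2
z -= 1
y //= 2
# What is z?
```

Trace:
`z = 36` → z = 36
`y = 15` → y = 15
`z += y` → z = 51
`y *= 2` → y = 30
`z -= 1` → z = 50
`y //= 2` → y = 15
So z = 50

Answer: 50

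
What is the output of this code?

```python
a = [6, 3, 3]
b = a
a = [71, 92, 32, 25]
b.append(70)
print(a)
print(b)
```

Key concept: rebinding vs mutation: a is rebound to a new list, b still points at the original.
Step by step:
`a = [6, 3, 3]` → a = [6, 3, 3]
`b = a` → b = [6, 3, 3] (same object as a)
`a = [71, 92, 32, 25]` → a = [71, 92, 32, 25]
`b.append(70)` → b = [6, 3, 3, 70]
`print(a)` → prints [71, 92, 32, 25]
`print(b)` → prints [6, 3, 3, 70]

Answer:
[71, 92, 32, 25]
[6, 3, 3, 70]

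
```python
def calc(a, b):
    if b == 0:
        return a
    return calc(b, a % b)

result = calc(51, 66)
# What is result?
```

calc(51, 66) -> calc(66, 51) -> calc(51, 15) -> calc(15, 6) -> calc(6, 3) -> calc(3, 0) -> 3

Answer: 3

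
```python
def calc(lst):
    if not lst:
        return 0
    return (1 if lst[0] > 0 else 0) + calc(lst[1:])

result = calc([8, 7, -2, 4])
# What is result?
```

Count of positive elements in [8, 7, -2, 4] = 3

Answer: 3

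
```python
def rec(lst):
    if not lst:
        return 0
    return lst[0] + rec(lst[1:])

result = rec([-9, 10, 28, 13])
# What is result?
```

(-9) + 10 + 28 + 13 + 0 = 42

Answer: 42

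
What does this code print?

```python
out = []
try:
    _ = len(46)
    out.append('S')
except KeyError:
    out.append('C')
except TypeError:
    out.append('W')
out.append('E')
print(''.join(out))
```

Execution trace: 'W' (except TypeError) → 'E' (after the try/except). Output: WE

Answer: WE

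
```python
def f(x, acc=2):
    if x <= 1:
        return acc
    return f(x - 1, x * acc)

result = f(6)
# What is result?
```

Accumulator trace (n, acc): (6, 2) -> (5, 12) -> (4, 60) -> (3, 240) -> (2, 720) -> (1, 1440) -> return 1440

Answer: 1440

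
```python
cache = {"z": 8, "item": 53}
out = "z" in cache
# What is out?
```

Trace:
`cache = {"z": 8, "item": 53}` → cache = {'z': 8, 'item': 53}
`out = "z" in cache` → out = True
So out = True

Answer: True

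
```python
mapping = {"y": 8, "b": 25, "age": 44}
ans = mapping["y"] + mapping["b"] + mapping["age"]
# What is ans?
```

Trace:
`mapping = {"y": 8, "b": 25, "age": 44}` → mapping = {'y': 8, 'b': 25, 'age': 44}
`ans = mapping["y"] + mapping["b"] + mapping["age"]` → ans = 77
So ans = 77

Answer: 77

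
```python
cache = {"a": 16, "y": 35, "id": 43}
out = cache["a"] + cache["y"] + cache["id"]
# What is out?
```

Trace:
`cache = {"a": 16, "y": 35, "id": 43}` → cache = {'a': 16, 'y': 35, 'id': 43}
`out = cache["a"] + cache["y"] + cache["id"]` → out = 94
So out = 94

Answer: 94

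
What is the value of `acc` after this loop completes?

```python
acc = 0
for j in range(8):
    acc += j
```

Sum of 0 to 7 = 28
`acc` takes the values: 0 → 1 → 3 → 6 → 10 → 15 → 21 → 28

Answer: 28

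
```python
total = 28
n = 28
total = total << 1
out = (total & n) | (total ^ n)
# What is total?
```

Trace:
`total = 28` → total = 28
`n = 28` → n = 28
`total = total << 1` → total = 56
`out = (total & n) | (total ^ n)` → out = 60
So total = 56

Answer: 56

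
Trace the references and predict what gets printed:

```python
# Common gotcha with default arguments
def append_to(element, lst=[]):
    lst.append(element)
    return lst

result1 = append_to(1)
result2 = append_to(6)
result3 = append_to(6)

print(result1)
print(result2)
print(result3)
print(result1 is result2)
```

Key concept: mutable default argument gotcha.
Step by step:
`result1 = append_to(1)` → result1 = [1]
`result2 = append_to(6)` → result1 = [1, 6] (same object as result2); result2 = [1, 6] (same object as result1)
`result3 = append_to(6)` → result1 = [1, 6, 6] (same object as result2, result3); result2 = [1, 6, 6] (same object as result1, result3); result3 = [1, 6, 6] (same object as result1, result2)
`print(result1)` → prints [1, 6, 6]
`print(result2)` → prints [1, 6, 6]
`print(result3)` → prints [1, 6, 6]
`print(result1 is result2)` → prints True

Answer:
[1, 6, 6]
[1, 6, 6]
[1, 6, 6]
True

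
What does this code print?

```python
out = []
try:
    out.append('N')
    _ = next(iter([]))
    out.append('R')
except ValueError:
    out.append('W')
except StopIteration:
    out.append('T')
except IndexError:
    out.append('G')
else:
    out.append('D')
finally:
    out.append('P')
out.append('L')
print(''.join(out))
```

Execution trace: 'N' (try body) → 'T' (except StopIteration) → 'P' (finally) → 'L' (after the try/except). Output: NTPL

Answer: NTPL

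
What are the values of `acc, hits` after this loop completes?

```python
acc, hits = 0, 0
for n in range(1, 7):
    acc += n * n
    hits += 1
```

Sum of squares and count
`acc, hits` takes the values: (0, 0) → (1, 0) → (1, 1) → (5, 1) → (5, 2) → (14, 2) → (14, 3) → (30, 3) → (30, 4) → (55, 4) → (55, 5) → (91, 5) → (91, 6)

Answer: 91, 6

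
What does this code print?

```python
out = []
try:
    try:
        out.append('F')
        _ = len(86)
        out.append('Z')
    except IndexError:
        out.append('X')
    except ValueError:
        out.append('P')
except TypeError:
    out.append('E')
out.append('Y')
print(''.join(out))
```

Execution trace: 'F' (try body) → 'E' (outer except TypeError) → 'Y' (after the try/except). Output: FEY

Answer: FEY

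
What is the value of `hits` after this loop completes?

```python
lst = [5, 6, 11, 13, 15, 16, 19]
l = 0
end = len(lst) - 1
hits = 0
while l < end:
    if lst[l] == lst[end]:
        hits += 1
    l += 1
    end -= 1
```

Count matching pairs from ends
`hits` takes the values: 0

Answer: 0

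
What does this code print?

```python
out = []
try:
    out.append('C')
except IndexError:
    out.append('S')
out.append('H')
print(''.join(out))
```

Execution trace: 'C' (try body, no exception) → 'H' (after the try/except). Output: CH

Answer: CH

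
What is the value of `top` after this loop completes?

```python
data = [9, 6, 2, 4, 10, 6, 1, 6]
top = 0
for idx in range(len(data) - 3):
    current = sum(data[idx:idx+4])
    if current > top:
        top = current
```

Max sum of 4-element window in [9, 6, 2, 4, 10, 6, 1, 6]
`top` takes the values: 0 → 21 → 22 → 23

Answer: 23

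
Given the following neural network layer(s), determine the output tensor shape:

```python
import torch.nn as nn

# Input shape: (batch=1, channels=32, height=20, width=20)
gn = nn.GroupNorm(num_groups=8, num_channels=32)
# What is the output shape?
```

Input: (1, 32, 20, 20) -> Output: (1, 32, 20, 20)

Answer: (1, 32, 20, 20)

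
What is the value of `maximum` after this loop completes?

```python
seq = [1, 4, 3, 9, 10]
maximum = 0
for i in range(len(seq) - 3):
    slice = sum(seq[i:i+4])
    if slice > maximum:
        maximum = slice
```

Max sum of 4-element window in [1, 4, 3, 9, 10]
`maximum` takes the values: 0 → 17 → 26

Answer: 26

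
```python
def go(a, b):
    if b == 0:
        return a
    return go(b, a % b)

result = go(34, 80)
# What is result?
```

go(34, 80) -> go(80, 34) -> go(34, 12) -> go(12, 10) -> go(10, 2) -> go(2, 0) -> 2

Answer: 2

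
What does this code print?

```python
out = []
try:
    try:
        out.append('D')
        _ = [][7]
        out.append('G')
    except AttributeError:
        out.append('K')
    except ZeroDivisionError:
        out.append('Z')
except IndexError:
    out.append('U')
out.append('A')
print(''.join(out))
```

Execution trace: 'D' (try body) → 'U' (outer except IndexError) → 'A' (after the try/except). Output: DUA

Answer: DUA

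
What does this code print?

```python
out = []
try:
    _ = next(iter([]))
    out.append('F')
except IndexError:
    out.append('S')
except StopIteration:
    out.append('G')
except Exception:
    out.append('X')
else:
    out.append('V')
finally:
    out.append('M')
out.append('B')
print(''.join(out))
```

Execution trace: 'G' (except StopIteration) → 'M' (finally) → 'B' (after the try/except). Output: GMB

Answer: GMB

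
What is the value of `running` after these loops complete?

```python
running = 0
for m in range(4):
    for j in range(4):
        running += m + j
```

Sum of all m+j for m,j in 4x4
`running` takes the values: 0 → 1 → 3 → 6 → 7 → 9 → 12 → 16 → 18 → 21 → 25 → 30 → 33 → 37 → 42 → 48

Answer: 48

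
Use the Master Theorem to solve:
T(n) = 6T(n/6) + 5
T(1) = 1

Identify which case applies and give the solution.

a=6, b=6, f(n)=5. log_6(6) = 1. Since c=0 < 1, Case 1 applies: T(n) = Θ(n^log_b(a)) = O(n).

Answer: O(n) - Case 1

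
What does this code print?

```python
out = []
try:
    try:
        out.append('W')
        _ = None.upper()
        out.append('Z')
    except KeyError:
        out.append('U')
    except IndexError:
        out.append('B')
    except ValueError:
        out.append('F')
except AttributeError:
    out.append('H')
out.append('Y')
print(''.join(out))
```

Execution trace: 'W' (try body) → 'H' (outer except AttributeError) → 'Y' (after the try/except). Output: WHY

Answer: WHY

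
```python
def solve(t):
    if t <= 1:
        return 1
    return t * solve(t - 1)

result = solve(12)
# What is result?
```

solve(12) = 12 * 11 * 10 * 9 * 8 * 7 * 6 * 5 * 4 * 3 * 2 * 1 = 479001600

Answer: 479001600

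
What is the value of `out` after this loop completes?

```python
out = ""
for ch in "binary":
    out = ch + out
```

Reverse 'binary'
`out` takes the values: "" → "b" → "ib" → "nib" → "anib" → "ranib" → "yranib"

Answer: "yranib"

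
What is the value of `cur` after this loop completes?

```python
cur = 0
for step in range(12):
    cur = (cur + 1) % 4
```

Increment mod 4, 12 times = 0
`cur` takes the values: 0 → 1 → 2 → 3 → 0 → 1 → 2 → 3 → 0 → 1 → 2 → 3 → 0

Answer: 0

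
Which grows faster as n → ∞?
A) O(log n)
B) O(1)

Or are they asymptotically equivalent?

O(log n) vs O(1): Higher order terms dominate.

Answer: A) O(log n) grows faster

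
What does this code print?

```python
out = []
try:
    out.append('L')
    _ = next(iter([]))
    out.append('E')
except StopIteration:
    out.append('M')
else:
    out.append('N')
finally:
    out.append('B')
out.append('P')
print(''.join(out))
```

Execution trace: 'L' (try body) → 'M' (except StopIteration) → 'B' (finally) → 'P' (after the try/except). Output: LMBP

Answer: LMBP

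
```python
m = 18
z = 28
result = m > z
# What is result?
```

Trace:
`m = 18` → m = 18
`z = 28` → z = 28
`result = m > z` → result = False
So result = False

Answer: False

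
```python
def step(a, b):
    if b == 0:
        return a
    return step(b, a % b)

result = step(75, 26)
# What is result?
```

step(75, 26) -> step(26, 23) -> step(23, 3) -> step(3, 2) -> step(2, 1) -> step(1, 0) -> 1

Answer: 1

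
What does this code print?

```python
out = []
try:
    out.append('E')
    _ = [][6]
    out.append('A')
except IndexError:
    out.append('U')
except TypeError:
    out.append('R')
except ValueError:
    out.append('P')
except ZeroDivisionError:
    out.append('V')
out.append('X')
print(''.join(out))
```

Execution trace: 'E' (try body) → 'U' (except IndexError) → 'X' (after the try/except). Output: EUX

Answer: EUX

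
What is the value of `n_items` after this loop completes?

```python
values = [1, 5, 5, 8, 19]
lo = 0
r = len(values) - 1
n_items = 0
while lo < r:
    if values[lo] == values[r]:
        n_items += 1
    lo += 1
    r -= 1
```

Count matching pairs from ends
`n_items` takes the values: 0

Answer: 0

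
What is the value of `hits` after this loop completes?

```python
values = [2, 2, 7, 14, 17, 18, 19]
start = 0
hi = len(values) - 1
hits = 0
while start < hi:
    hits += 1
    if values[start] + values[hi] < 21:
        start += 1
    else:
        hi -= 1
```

Steps to find pair summing to 21
`hits` takes the values: 0 → 1 → 2 → 3 → 4 → 5 → 6

Answer: 6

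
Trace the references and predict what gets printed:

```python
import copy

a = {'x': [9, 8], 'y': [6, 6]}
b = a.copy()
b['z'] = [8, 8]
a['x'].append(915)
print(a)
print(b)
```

Key concept: shallow copy of dict with mutable values.
Step by step:
`a = {'x': [9, 8], 'y': [6, 6]}` → a = {'x': [9, 8], 'y': [6, 6]}
`b = a.copy()` → b = {'x': [9, 8], 'y': [6, 6]}
`b['z'] = [8, 8]` → b = {'x': [9, 8], 'y': [6, 6], 'z': [8, 8]}
`a['x'].append(915)` → a = {'x': [9, 8, 915], 'y': [6, 6]}; b = {'x': [9, 8, 915], 'y': [6, 6], 'z': [8, 8]}
`print(a)` → prints {'x': [9, 8, 915], 'y': [6, 6]}
`print(b)` → prints {'x': [9, 8, 915], 'y': [6, 6], 'z': [8, 8]}

Answer:
{'x': [9, 8, 915], 'y': [6, 6]}
{'x': [9, 8, 915], 'y': [6, 6], 'z': [8, 8]}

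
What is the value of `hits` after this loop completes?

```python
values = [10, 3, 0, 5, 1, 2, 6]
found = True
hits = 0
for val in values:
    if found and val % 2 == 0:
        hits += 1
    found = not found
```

Count even values at even positions
`hits` takes the values: 0 → 1 → 2 → 3

Answer: 3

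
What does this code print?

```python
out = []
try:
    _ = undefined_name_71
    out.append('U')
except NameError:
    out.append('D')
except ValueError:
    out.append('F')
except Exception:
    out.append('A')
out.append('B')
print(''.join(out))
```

Execution trace: 'D' (except NameError) → 'B' (after the try/except). Output: DB

Answer: DB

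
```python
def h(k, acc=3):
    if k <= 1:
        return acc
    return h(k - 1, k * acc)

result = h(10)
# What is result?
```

Accumulator trace (n, acc): (10, 3) -> (9, 30) -> (8, 270) -> (7, 2160) -> (6, 15120) -> (5, 90720) -> (4, 453600) -> (3, 1814400) -> (2, 5443200) -> (1, 10886400) -> return 10886400

Answer: 10886400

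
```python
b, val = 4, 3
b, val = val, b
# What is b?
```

Trace:
`b, val = 4, 3` → b = 4; val = 3
`b, val = val, b` → b = 3; val = 4
So b = 3

Answer: 3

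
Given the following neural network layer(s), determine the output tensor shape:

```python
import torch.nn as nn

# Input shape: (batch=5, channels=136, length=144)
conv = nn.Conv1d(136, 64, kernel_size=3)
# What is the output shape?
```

Input: (5, 136, 144) -> Output: (5, 64, 142)

Answer: (5, 64, 142)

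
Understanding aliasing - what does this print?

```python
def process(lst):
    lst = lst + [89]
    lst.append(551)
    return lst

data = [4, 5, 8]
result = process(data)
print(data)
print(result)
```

Key concept: rebinding parameter vs mutation.
Step by step:
`data = [4, 5, 8]` → data = [4, 5, 8]
`result = process(data)` → result = [4, 5, 8, 89, 551]
`print(data)` → prints [4, 5, 8]
`print(result)` → prints [4, 5, 8, 89, 551]

Answer:
[4, 5, 8]
[4, 5, 8, 89, 551]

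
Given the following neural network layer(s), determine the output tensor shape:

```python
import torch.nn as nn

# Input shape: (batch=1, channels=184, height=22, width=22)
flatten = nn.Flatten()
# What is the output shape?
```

Input: (1, 184, 22, 22) -> Output: (1, 89056)

Answer: (1, 89056)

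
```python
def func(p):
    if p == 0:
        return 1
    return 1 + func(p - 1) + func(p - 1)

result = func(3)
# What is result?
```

func(p) = 1 + 2·func(p-1), func(0)=1. Closed form: (1+1)·2^3 - 1 = 15.

Answer: 15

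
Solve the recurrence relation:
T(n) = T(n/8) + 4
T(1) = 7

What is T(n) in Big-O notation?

Each step divides n by 8 and adds 4. After log_8(n) steps we reach T(1)=7. So T(n) = 4·log_8(n) + 7 = O(log n).

Answer: O(log n)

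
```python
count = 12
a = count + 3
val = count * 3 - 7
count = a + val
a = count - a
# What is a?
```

Trace:
`count = 12` → count = 12
`a = count + 3` → a = 15
`val = count * 3 - 7` → val = 29
`count = a + val` → count = 44
`a = count - a` → a = 29
So a = 29

Answer: 29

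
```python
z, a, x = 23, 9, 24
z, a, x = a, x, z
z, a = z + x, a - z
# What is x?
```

Trace:
`z, a, x = 23, 9, 24` → z = 23; a = 9; x = 24
`z, a, x = a, x, z` → z = 9; a = 24; x = 23
`z, a = z + x, a - z` → z = 32; a = 15
So x = 23

Answer: 23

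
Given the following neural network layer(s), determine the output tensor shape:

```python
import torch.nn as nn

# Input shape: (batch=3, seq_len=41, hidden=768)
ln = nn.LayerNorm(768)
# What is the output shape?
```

Input: (3, 41, 768) -> Output: (3, 41, 768)

Answer: (3, 41, 768)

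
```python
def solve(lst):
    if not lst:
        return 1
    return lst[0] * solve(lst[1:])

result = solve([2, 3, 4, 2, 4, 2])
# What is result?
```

Product over [2, 3, 4, 2, 4, 2] = 2 * 3 * 4 * 2 * 4 * 2 = 384

Answer: 384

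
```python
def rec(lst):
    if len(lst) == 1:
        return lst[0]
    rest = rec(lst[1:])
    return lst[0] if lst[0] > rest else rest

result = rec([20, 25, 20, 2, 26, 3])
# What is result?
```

Recursive max over [20, 25, 20, 2, 26, 3] = 26

Answer: 26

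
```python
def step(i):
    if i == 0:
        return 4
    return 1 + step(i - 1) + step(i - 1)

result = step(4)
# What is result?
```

step(i) = 1 + 2·step(i-1), step(0)=4. Closed form: (4+1)·2^4 - 1 = 79.

Answer: 79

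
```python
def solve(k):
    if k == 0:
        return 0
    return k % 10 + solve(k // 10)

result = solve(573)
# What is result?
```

Sum of digits of 573: 3 + 7 + 5 = 15

Answer: 15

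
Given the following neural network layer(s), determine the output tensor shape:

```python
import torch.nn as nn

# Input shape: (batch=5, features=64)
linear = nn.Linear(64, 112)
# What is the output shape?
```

Input: (5, 64) -> Output: (5, 112)

Answer: (5, 112)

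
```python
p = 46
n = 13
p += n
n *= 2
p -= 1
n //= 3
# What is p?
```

Trace:
`p = 46` → p = 46
`n = 13` → n = 13
`p += n` → p = 59
`n *= 2` → n = 26
`p -= 1` → p = 58
`n //= 3` → n = 8
So p = 58

Answer: 58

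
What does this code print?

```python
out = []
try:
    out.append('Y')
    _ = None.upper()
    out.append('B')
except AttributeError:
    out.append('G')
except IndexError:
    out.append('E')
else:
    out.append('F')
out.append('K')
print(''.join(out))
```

Execution trace: 'Y' (try body) → 'G' (except AttributeError) → 'K' (after the try/except). Output: YGK

Answer: YGK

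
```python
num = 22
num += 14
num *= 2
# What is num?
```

Trace:
`num = 22` → num = 22
`num += 14` → num = 36
`num *= 2` → num = 72
So num = 72

Answer: 72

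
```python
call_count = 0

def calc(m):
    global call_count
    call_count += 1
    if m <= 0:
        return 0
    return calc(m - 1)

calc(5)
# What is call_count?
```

Linear recursion stepping by 1: 6 calls from m=5 down to ≤0.

Answer: 6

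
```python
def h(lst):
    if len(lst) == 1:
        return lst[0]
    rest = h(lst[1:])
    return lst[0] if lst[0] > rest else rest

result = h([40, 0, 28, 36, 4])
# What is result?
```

Recursive max over [40, 0, 28, 36, 4] = 40

Answer: 40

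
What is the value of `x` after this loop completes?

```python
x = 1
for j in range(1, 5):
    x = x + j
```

Start at 1, add 1 through 4
`x` takes the values: 1 → 2 → 4 → 7 → 11

Answer: 11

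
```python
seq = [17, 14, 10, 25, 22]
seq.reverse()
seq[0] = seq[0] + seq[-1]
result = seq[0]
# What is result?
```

Trace:
`seq = [17, 14, 10, 25, 22]` → seq = [17, 14, 10, 25, 22]
`seq.reverse()` → seq = [22, 25, 10, 14, 17]
`seq[0] = seq[0] + seq[-1]` → seq = [39, 25, 10, 14, 17]
`result = seq[0]` → result = 39
So result = 39

Answer: 39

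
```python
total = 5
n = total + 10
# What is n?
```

Trace:
`total = 5` → total = 5
`n = total + 10` → n = 15
So n = 15

Answer: 15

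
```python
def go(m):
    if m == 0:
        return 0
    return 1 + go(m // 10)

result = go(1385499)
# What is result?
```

Count of digits of 1385499: 7

Answer: 7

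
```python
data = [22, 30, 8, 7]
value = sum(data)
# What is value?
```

Trace:
`data = [22, 30, 8, 7]` → data = [22, 30, 8, 7]
`value = sum(data)` → value = 67
So value = 67

Answer: 67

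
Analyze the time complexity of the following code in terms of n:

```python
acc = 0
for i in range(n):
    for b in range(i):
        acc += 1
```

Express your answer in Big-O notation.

Each loop level contributes: n × n. Multiplying the contributions gives O(n^2).

Answer: O(n^2)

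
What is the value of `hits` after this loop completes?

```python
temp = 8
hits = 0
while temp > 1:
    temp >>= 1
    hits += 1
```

Count right shifts until 1
`hits` takes the values: 0 → 1 → 2 → 3

Answer: 3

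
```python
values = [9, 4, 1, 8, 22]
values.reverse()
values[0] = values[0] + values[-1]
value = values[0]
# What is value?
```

Trace:
`values = [9, 4, 1, 8, 22]` → values = [9, 4, 1, 8, 22]
`values.reverse()` → values = [22, 8, 1, 4, 9]
`values[0] = values[0] + values[-1]` → values = [31, 8, 1, 4, 9]
`value = values[0]` → value = 31
So value = 31

Answer: 31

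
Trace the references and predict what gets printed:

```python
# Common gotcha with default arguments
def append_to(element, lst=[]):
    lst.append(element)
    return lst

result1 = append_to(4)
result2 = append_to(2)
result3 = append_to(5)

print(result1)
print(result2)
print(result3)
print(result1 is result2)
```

Key concept: mutable default argument gotcha.
Step by step:
`result1 = append_to(4)` → result1 = [4]
`result2 = append_to(2)` → result1 = [4, 2] (same object as result2); result2 = [4, 2] (same object as result1)
`result3 = append_to(5)` → result1 = [4, 2, 5] (same object as result2, result3); result2 = [4, 2, 5] (same object as result1, result3); result3 = [4, 2, 5] (same object as result1, result2)
`print(result1)` → prints [4, 2, 5]
`print(result2)` → prints [4, 2, 5]
`print(result3)` → prints [4, 2, 5]
`print(result1 is result2)` → prints True

Answer:
[4, 2, 5]
[4, 2, 5]
[4, 2, 5]
True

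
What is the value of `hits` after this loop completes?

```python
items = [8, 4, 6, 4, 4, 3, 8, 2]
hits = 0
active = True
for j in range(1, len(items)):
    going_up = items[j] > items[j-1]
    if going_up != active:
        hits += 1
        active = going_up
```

Count direction changes in [8, 4, 6, 4, 4, 3, 8, 2]
`hits` takes the values: 0 → 1 → 2 → 3 → 4 → 5

Answer: 5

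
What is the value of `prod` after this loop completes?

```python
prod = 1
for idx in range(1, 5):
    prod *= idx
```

4! = 24
`prod` takes the values: 1 → 2 → 6 → 24

Answer: 24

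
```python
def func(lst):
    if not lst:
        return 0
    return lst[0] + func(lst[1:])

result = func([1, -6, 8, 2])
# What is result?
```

1 + (-6) + 8 + 2 + 0 = 5

Answer: 5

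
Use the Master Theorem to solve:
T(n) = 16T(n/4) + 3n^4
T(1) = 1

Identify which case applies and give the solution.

a=16, b=4, f(n)=3n^4. log_4(16) = 2. Since c=4 > 2 and the regularity condition holds (16(n/4)^4 = (16/4^4)n^4 with 16/4^4 < 1), Case 3 applies: T(n) = Θ(f(n)) = O(n^4).

Answer: O(n^4) - Case 3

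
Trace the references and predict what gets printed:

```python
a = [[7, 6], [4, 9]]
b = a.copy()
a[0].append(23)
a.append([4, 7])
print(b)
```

Key concept: shallow copy with nested lists.
Step by step:
`a = [[7, 6], [4, 9]]` → a = [[7, 6], [4, 9]]
`b = a.copy()` → b = [[7, 6], [4, 9]]
`a[0].append(23)` → a = [[7, 6, 23], [4, 9]]; b = [[7, 6, 23], [4, 9]]
`a.append([4, 7])` → a = [[7, 6, 23], [4, 9], [4, 7]]
`print(b)` → prints [[7, 6, 23], [4, 9]]

Answer: [[7, 6, 23], [4, 9]]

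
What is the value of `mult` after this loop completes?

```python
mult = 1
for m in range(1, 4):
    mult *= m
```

3! = 6
`mult` takes the values: 1 → 2 → 6

Answer: 6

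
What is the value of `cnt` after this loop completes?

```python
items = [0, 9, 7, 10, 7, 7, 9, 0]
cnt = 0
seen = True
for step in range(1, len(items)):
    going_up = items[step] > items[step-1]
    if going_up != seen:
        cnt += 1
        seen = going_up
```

Count direction changes in [0, 9, 7, 10, 7, 7, 9, 0]
`cnt` takes the values: 0 → 1 → 2 → 3 → 4 → 5

Answer: 5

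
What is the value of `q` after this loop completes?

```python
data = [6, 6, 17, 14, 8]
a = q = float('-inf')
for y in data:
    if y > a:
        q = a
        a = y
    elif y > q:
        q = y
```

Second largest (with repeats) in [6, 6, 17, 14, 8]
`q` takes the values: -inf → 6 → 14

Answer: 14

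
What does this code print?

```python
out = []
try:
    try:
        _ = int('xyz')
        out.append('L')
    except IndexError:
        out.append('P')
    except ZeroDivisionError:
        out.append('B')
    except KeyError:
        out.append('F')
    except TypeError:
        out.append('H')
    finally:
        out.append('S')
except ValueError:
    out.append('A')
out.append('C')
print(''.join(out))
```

Execution trace: 'S' (finally) → 'A' (outer except ValueError) → 'C' (after the try/except). Output: SAC

Answer: SAC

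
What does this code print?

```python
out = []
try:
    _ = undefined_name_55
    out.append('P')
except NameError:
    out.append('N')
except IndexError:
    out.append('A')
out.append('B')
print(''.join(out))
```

Execution trace: 'N' (except NameError) → 'B' (after the try/except). Output: NB

Answer: NB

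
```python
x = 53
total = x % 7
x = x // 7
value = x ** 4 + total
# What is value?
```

Trace:
`x = 53` → x = 53
`total = x % 7` → total = 4
`x = x // 7` → x = 7
`value = x ** 4 + total` → value = 2405
So value = 2405

Answer: 2405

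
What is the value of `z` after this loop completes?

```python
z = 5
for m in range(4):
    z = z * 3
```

Multiply by 3, 4 times: 5 * 3^4 = 405
`z` takes the values: 5 → 15 → 45 → 135 → 405

Answer: 405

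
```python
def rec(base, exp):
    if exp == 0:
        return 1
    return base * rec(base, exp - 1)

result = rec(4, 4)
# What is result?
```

rec(4, 4) = 4 * 4 * 4 * 4 = 256

Answer: 256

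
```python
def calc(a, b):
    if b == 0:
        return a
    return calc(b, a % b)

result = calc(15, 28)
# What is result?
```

calc(15, 28) -> calc(28, 15) -> calc(15, 13) -> calc(13, 2) -> calc(2, 1) -> calc(1, 0) -> 1

Answer: 1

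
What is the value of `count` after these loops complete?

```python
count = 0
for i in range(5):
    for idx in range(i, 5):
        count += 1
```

Upper triangle: 5 + 4 + ... + 1
`count` takes the values: 0 → 1 → 2 → 3 → 4 → 5 → 6 → 7 → 8 → 9 → 10 → 11 → 12 → 13 → 14 → 15

Answer: 15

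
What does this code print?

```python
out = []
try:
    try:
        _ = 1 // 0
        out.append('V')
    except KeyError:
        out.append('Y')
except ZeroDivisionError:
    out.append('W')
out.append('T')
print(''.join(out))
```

Execution trace: 'W' (outer except ZeroDivisionError) → 'T' (after the try/except). Output: WT

Answer: WT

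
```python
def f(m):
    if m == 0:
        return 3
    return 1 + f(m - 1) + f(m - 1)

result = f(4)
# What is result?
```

f(m) = 1 + 2·f(m-1), f(0)=3. Closed form: (3+1)·2^4 - 1 = 63.

Answer: 63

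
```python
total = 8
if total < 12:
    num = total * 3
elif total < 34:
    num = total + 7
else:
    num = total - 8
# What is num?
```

Trace:
`total = 8` → total = 8
`if total < 12: ...` → total < 12 is True → num = 24
So num = 24

Answer: 24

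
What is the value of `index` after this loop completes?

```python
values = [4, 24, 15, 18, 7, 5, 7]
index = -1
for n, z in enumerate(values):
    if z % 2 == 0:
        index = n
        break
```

First even number index in [4, 24, 15, 18, 7, 5, 7]
`index` takes the values: -1 → 0

Answer: 0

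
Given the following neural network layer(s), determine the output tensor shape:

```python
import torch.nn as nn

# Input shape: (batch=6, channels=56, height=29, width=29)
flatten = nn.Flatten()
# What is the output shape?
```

Input: (6, 56, 29, 29) -> Output: (6, 47096)

Answer: (6, 47096)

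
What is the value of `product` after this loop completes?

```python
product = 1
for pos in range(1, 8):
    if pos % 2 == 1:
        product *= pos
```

Product of odd numbers 1 to 7
`product` takes the values: 1 → 3 → 15 → 105

Answer: 105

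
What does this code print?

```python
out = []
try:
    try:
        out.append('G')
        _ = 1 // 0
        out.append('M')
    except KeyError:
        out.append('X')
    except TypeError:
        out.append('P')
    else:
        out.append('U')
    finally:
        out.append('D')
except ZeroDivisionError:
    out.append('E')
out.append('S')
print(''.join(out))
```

Execution trace: 'G' (inner try body) → 'D' (inner finally) → 'E' (outer except ZeroDivisionError) → 'S' (after the try/except). Output: GDES

Answer: GDES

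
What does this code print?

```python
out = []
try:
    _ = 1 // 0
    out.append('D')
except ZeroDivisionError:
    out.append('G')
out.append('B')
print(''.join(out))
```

Execution trace: 'G' (except ZeroDivisionError) → 'B' (after the try/except). Output: GB

Answer: GB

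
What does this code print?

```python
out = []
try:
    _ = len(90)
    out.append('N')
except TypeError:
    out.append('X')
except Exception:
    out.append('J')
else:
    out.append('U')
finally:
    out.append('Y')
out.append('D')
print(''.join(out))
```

Execution trace: 'X' (except TypeError) → 'Y' (finally) → 'D' (after the try/except). Output: XYD

Answer: XYD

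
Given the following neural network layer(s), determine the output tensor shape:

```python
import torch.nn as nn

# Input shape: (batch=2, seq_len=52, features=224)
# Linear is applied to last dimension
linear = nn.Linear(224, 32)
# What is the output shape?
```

Input: (2, 52, 224) -> Output: (2, 52, 32)

Answer: (2, 52, 32)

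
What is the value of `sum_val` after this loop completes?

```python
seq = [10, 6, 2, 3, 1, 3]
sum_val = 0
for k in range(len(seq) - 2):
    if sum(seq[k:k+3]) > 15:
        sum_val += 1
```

Count windows with sum > 15
`sum_val` takes the values: 0 → 1

Answer: 1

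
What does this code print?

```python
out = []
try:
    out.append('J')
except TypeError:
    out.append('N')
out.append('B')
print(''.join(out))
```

Execution trace: 'J' (try body, no exception) → 'B' (after the try/except). Output: JB

Answer: JB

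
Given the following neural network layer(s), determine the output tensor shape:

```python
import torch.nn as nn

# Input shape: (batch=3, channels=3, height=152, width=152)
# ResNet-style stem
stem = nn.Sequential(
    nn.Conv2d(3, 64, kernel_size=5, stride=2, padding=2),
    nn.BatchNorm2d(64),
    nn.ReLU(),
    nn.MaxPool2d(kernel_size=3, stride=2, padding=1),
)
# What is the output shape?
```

Input: (3, 3, 152, 152) -> after Conv2d 5x5 stride=2: (3, 64, 76, 76) -> Output: (3, 64, 38, 38)

Answer: (3, 64, 38, 38)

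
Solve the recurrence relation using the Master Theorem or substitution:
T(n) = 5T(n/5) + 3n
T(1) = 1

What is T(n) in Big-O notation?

By Master Theorem: a=5, b=5, f(n)=3n. Since log_5(5) = 1 and f(n) = Θ(n^1), Case 2 applies. T(n) = O(n log n).

Answer: O(n log n)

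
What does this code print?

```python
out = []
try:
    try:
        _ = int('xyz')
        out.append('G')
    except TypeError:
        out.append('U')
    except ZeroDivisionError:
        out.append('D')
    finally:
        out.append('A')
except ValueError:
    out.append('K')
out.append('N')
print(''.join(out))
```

Execution trace: 'A' (inner finally) → 'K' (outer except ValueError) → 'N' (after the try/except). Output: AKN

Answer: AKN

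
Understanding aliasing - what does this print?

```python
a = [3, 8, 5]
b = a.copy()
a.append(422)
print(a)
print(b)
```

Key concept: list.copy() creates independent copy.
Step by step:
`a = [3, 8, 5]` → a = [3, 8, 5]
`b = a.copy()` → b = [3, 8, 5]
`a.append(422)` → a = [3, 8, 5, 422]
`print(a)` → prints [3, 8, 5, 422]
`print(b)` → prints [3, 8, 5]

Answer:
[3, 8, 5, 422]
[3, 8, 5]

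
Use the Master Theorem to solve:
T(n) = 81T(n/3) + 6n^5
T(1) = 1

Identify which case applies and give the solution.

a=81, b=3, f(n)=6n^5. log_3(81) = 4. Since c=5 > 4 and the regularity condition holds (81(n/3)^5 = (81/3^5)n^5 with 81/3^5 < 1), Case 3 applies: T(n) = Θ(f(n)) = O(n^5).

Answer: O(n^5) - Case 3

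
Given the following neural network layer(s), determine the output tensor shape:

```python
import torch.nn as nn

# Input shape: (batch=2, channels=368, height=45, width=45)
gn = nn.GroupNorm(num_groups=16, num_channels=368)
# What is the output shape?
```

Input: (2, 368, 45, 45) -> Output: (2, 368, 45, 45)

Answer: (2, 368, 45, 45)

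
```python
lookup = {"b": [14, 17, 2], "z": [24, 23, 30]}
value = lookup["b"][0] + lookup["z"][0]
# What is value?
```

Trace:
`lookup = {"b": [14, 17, 2], "z": [24, 23, 30]}` → lookup = {'b': [14, 17, 2], 'z': [24, 23, 30]}
`value = lookup["b"][0] + lookup["z"][0]` → value = 38
So value = 38

Answer: 38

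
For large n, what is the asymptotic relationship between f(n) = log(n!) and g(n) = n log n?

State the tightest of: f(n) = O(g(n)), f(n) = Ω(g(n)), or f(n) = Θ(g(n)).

log(n!) vs n log n: f(n) = Θ(g(n)) — they are asymptotically equivalent (Stirling's approximation).

Answer: f(n) = Θ(g(n)) — they are asymptotically equivalent (Stirling's approximation).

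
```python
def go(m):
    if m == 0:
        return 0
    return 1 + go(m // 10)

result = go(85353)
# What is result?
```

Count of digits of 85353: 5

Answer: 5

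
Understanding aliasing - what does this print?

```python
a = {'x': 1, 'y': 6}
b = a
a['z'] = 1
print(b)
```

Key concept: dict aliasing.
Step by step:
`a = {'x': 1, 'y': 6}` → a = {'x': 1, 'y': 6}
`b = a` → b = {'x': 1, 'y': 6} (same object as a)
`a['z'] = 1` → a = {'x': 1, 'y': 6, 'z': 1} (same object as b); b = {'x': 1, 'y': 6, 'z': 1} (same object as a)
`print(b)` → prints {'x': 1, 'y': 6, 'z': 1}

Answer: {'x': 1, 'y': 6, 'z': 1}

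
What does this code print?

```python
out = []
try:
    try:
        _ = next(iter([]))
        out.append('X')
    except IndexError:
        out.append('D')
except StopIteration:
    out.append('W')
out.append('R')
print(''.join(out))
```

Execution trace: 'W' (outer except StopIteration) → 'R' (after the try/except). Output: WR

Answer: WR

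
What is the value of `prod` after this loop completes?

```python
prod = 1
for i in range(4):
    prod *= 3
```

3^4 = 81
`prod` takes the values: 1 → 3 → 9 → 27 → 81

Answer: 81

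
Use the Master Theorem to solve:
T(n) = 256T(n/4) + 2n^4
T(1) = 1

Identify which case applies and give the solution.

a=256, b=4, f(n)=2n^4. log_4(256) = 4. Since c=4 = 4, Case 2 applies: T(n) = Θ(n^log_b(a) · log n) = O(n^4 log n).

Answer: O(n^4 log n) - Case 2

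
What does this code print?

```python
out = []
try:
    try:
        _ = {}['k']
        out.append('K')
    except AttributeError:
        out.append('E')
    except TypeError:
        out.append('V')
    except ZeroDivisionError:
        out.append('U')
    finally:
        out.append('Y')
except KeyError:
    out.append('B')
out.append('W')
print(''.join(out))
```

Execution trace: 'Y' (finally) → 'B' (outer except KeyError) → 'W' (after the try/except). Output: YBW

Answer: YBW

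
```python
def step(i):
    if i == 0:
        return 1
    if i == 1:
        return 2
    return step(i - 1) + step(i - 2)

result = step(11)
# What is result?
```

Build up from base cases: step(0)=1, step(1)=2, step(2)=3, step(3)=5, step(4)=8, step(5)=13, step(6)=21, ..., step(11)=233

Answer: 233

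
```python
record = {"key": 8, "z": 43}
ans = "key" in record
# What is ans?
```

Trace:
`record = {"key": 8, "z": 43}` → record = {'key': 8, 'z': 43}
`ans = "key" in record` → ans = True
So ans = True

Answer: True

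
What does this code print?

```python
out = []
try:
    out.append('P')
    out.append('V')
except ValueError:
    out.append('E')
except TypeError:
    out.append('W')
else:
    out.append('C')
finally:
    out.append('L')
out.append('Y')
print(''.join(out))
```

Execution trace: 'P' (try body) → 'V' (try body, no exception) → 'C' (else) → 'L' (finally) → 'Y' (after the try/except). Output: PVCLY

Answer: PVCLY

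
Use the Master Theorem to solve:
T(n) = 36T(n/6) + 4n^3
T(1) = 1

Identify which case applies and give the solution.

a=36, b=6, f(n)=4n^3. log_6(36) = 2. Since c=3 > 2 and the regularity condition holds (36(n/6)^3 = (36/6^3)n^3 with 36/6^3 < 1), Case 3 applies: T(n) = Θ(f(n)) = O(n^3).

Answer: O(n^3) - Case 3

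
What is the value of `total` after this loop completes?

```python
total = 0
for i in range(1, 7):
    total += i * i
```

Sum of squares 1² to 6² = 91
`total` takes the values: 0 → 1 → 5 → 14 → 30 → 55 → 91

Answer: 91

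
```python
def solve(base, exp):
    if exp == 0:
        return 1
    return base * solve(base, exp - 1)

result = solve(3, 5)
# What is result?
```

solve(3, 5) = 3 * 3 * 3 * 3 * 3 = 243

Answer: 243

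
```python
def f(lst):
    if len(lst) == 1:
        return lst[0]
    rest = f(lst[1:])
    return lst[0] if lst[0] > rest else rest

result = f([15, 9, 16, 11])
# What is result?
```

Recursive max over [15, 9, 16, 11] = 16

Answer: 16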